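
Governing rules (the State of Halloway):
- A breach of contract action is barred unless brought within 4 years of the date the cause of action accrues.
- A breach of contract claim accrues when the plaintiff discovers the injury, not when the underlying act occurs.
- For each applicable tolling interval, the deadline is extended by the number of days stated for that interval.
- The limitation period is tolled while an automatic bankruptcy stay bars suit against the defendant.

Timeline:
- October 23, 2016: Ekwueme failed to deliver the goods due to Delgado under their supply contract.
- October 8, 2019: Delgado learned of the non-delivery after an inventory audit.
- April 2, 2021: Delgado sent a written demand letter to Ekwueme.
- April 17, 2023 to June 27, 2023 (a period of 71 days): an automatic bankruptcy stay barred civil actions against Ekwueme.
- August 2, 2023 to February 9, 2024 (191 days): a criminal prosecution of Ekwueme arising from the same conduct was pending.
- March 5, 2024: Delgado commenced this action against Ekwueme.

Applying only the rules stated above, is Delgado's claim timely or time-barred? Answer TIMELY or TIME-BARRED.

TIME-BARRED

Under the discovery rule, the claim accrued on October 8, 2019, when Delgado discovered the injury — not on the October 23, 2016 date of the underlying act.
Adding the 4 years base period to October 8, 2019 gives a deadline of October 8, 2023, before any tolling.
Because the automatic bankruptcy stay ran from April 17, 2023 to June 27, 2023, the deadline is extended by 71 days to December 18, 2023.
Although a criminal prosecution ran from August 2, 2023 to February 9, 2024, the stated rules do not make that a tolling event, so it is disregarded.
None of the other events listed affects the running of the period under the stated rules.
Filing on March 5, 2024 missed the December 18, 2023 deadline — the action is time-barred.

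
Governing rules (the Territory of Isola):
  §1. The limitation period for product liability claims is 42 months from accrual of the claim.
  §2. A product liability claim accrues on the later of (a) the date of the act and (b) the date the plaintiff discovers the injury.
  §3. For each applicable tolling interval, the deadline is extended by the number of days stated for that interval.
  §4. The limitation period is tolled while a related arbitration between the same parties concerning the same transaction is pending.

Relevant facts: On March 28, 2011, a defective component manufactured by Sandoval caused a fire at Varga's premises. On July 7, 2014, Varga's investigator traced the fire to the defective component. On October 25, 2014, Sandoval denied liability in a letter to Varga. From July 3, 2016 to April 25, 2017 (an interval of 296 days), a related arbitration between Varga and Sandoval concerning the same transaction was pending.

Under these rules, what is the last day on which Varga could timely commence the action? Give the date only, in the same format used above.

October 30, 2018

Because discovery on July 7, 2014 post-dates the March 28, 2011 act, accrual under the later-of rule falls on July 7, 2014.
42 months from July 7, 2014 is January 7, 2018.
The period was tolled for 296 days by the pending related arbitration (July 3, 2016 to April 25, 2017), pushing the deadline to October 30, 2018.
The other events in the timeline have no effect on the limitation period under the stated rules.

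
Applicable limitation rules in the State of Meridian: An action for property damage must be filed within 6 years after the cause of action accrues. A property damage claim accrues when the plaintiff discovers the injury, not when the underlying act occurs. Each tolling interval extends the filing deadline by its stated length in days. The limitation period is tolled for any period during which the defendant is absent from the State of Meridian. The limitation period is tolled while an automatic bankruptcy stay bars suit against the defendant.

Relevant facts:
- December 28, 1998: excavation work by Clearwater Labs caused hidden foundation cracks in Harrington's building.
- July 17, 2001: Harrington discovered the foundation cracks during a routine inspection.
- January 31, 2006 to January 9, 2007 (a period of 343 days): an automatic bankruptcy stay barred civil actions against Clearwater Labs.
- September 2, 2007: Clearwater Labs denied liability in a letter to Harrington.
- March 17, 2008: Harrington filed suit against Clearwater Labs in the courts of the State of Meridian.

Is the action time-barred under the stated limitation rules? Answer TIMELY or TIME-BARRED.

TIMELY

Under the discovery rule, the claim accrued on July 17, 2001, when Harrington discovered the injury — not on the December 28, 1998 date of the underlying act.
6 years from July 17, 2001 is July 17, 2007.
Because the automatic bankruptcy stay ran from January 31, 2006 to January 9, 2007, the deadline is extended by 343 days to June 24, 2008.
None of the other events listed affects the running of the period under the stated rules.
Filing on March 17, 2008 beat the June 24, 2008 deadline — the action is timely.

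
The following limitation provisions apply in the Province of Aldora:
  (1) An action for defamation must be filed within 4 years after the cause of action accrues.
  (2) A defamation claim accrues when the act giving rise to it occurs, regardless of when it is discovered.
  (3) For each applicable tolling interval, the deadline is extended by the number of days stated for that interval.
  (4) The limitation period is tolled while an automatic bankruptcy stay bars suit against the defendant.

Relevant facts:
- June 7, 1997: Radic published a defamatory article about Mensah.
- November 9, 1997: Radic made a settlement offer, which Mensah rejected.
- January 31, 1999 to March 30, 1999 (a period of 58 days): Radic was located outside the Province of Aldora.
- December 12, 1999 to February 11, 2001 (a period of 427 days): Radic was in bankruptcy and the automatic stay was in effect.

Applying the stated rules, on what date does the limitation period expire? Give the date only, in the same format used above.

The limitation period began to run on June 7, 1997.
4 years from June 7, 1997 is June 7, 2001.
The automatic bankruptcy stay from December 12, 1999 to February 11, 2001 tolled the period for 427 days, extending the deadline to August 8, 2002.
The defendant's absence from the jurisdiction from January 31, 1999 to March 30, 1999 does not toll the period, because no stated rule makes the defendant's absence a tolling event.
Nothing else in the chronology tolls or restarts the period.

August 8, 2002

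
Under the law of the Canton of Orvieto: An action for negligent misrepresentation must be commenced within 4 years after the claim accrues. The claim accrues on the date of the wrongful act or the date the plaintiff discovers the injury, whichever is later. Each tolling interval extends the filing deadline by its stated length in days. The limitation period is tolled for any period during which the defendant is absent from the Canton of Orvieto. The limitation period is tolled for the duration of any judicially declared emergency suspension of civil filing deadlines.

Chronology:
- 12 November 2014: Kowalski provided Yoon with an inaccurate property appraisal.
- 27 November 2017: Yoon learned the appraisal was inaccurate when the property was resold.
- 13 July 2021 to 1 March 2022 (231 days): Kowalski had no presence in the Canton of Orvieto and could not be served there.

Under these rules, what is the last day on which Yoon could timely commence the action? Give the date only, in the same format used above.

Because discovery on 27 November 2017 post-dates the 12 November 2014 act, accrual under the later-of rule falls on 27 November 2017.
Adding the 4 years base period to 27 November 2017 gives a deadline of 27 November 2021, before any tolling.
The period was tolled for 231 days by the defendant's absence from the jurisdiction (13 July 2021 to 1 March 2022), pushing the deadline to 16 July 2022.

16 July 2022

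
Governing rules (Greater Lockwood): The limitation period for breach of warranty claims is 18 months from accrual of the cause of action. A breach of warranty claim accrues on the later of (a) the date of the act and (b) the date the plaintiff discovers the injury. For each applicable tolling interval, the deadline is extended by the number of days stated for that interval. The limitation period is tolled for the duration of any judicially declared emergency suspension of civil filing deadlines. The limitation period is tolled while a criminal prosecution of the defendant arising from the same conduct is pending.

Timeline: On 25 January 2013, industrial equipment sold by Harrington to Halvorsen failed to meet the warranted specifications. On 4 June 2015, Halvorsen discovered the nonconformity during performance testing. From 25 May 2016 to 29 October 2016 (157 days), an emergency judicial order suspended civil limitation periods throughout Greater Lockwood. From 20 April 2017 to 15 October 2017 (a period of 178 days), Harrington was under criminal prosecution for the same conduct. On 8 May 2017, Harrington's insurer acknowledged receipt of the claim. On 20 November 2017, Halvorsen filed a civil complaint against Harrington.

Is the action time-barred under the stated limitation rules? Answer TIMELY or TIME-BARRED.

Because discovery on 4 June 2015 post-dates the 25 January 2013 act, accrual under the later-of rule falls on 4 June 2015.
Adding the 18 months base period to 4 June 2015 gives a deadline of 4 December 2016, before any tolling.
The period was tolled for 157 days by the emergency suspension of filing deadlines (25 May 2016 to 29 October 2016), pushing the deadline to 10 May 2017.
Because the pending criminal prosecution ran from 20 April 2017 to 15 October 2017, the deadline is extended by 178 days to 4 November 2017.
None of the other events listed affects the running of the period under the stated rules.
Filing on 20 November 2017 missed the 4 November 2017 deadline — the action is time-barred.

TIME-BARRED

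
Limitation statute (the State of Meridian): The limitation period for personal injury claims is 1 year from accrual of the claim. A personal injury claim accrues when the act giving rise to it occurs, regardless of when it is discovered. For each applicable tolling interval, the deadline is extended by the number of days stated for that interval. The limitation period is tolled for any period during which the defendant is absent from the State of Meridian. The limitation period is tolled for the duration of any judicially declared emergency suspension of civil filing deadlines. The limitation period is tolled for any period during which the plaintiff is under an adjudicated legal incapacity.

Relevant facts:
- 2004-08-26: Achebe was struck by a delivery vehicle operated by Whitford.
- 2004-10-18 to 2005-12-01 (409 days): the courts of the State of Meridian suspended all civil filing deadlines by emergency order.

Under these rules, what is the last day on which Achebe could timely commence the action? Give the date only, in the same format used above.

2006-10-09

The limitation period began to run on 2004-08-26.
Adding the 1 year base period to 2004-08-26 gives a deadline of 2005-08-26, before any tolling.
The period was tolled for 409 days by the emergency suspension of filing deadlines (2004-10-18 to 2005-12-01), pushing the deadline to 2006-10-09.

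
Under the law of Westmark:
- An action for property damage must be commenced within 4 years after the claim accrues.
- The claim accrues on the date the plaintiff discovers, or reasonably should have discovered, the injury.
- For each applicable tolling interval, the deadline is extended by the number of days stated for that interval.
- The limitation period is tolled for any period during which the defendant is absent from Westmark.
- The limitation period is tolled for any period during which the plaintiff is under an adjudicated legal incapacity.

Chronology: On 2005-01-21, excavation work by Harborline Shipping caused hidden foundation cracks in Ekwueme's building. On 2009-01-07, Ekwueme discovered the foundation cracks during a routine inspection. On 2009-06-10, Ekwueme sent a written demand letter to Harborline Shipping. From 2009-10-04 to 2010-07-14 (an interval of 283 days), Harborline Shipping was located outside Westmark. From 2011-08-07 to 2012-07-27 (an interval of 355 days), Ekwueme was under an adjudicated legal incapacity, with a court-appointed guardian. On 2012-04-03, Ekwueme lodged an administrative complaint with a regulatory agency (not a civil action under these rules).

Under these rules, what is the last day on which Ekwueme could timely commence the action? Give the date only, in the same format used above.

Accrual is tied to discovery, so the period began on 2009-01-07 rather than on 2005-01-21 when the act occurred.
Adding the 4 years base period to 2009-01-07 gives a deadline of 2013-01-07, before any tolling.
The defendant's absence from the jurisdiction from 2009-10-04 to 2010-07-14 tolled the period for 283 days, extending the deadline to 2013-10-17.
The period was tolled for 355 days by the plaintiff's legal incapacity (2011-08-07 to 2012-07-27), pushing the deadline to 2014-10-07.
The other events in the timeline have no effect on the limitation period under the stated rules.

2014-10-07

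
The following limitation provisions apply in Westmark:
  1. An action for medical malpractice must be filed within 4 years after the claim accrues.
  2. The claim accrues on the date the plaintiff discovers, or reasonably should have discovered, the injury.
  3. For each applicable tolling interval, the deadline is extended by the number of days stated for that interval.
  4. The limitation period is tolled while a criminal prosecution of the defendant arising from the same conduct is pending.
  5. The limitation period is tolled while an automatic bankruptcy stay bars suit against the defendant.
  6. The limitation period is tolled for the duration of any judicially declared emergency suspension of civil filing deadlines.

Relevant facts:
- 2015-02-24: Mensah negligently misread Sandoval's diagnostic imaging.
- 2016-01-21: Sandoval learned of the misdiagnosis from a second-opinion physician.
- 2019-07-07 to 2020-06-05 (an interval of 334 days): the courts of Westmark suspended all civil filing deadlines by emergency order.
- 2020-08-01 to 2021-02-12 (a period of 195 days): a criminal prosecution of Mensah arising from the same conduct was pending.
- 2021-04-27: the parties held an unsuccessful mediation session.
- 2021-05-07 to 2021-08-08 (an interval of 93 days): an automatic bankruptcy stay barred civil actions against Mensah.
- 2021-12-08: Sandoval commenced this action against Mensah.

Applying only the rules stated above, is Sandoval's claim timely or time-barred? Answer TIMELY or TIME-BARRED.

TIME-BARRED

Under the discovery rule, the claim accrued on 2016-01-21, when Sandoval discovered the injury — not on the 2015-02-24 date of the underlying act.
Adding the 4 years base period to 2016-01-21 gives a deadline of 2020-01-21, before any tolling.
Because the emergency suspension of filing deadlines ran from 2019-07-07 to 2020-06-05, the deadline is extended by 334 days to 2020-12-20.
Because the pending criminal prosecution ran from 2020-08-01 to 2021-02-12, the deadline is extended by 195 days to 2021-07-03.
Because the automatic bankruptcy stay ran from 2021-05-07 to 2021-08-08, the deadline is extended by 93 days to 2021-10-04.
Nothing else in the chronology tolls or restarts the period.
The 2021-12-08 filing falls after the 2021-10-04 deadline; the claim is time-barred.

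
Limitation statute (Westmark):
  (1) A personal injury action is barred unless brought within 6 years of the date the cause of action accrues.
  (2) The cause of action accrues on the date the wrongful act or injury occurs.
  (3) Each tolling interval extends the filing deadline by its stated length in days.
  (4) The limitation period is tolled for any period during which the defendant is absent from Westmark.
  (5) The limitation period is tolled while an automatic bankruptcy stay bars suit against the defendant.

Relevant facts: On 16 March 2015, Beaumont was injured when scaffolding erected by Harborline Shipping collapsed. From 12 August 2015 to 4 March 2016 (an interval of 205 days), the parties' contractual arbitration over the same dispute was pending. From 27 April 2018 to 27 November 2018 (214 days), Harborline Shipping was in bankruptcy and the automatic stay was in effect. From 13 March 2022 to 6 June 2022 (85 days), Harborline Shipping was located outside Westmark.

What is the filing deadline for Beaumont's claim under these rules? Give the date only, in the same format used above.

16 October 2021

The claim accrued on 16 March 2015, when the wrongful act occurred.
6 years from 16 March 2015 is 16 March 2021.
The period was tolled for 214 days by the automatic bankruptcy stay (27 April 2018 to 27 November 2018), pushing the deadline to 16 October 2021.
The defendant's absence from the jurisdiction from 13 March 2022 to 6 June 2022 began after the period had already run on 16 October 2021, so it has no tolling effect.
The pending related arbitration from 12 August 2015 to 4 March 2016 does not toll the period, because no stated rule makes a pending arbitration a tolling event.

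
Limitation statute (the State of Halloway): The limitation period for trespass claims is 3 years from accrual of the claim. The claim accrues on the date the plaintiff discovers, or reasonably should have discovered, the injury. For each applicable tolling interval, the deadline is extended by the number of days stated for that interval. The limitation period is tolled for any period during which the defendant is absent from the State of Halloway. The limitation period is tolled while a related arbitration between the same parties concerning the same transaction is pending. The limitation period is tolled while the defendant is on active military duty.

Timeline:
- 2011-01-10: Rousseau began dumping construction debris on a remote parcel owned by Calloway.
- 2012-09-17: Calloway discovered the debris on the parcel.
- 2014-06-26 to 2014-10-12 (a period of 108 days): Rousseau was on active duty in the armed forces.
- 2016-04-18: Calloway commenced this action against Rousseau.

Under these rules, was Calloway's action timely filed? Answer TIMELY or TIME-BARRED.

TIME-BARRED

Accrual is tied to discovery, so the period began on 2012-09-17 rather than on 2011-01-10 when the act occurred.
Adding the 3 years base period to 2012-09-17 gives a deadline of 2015-09-17, before any tolling.
Because the defendant's active military service ran from 2014-06-26 to 2014-10-12, the deadline is extended by 108 days to 2016-01-03.
The 2016-04-18 filing falls after the 2016-01-03 deadline; the claim is time-barred.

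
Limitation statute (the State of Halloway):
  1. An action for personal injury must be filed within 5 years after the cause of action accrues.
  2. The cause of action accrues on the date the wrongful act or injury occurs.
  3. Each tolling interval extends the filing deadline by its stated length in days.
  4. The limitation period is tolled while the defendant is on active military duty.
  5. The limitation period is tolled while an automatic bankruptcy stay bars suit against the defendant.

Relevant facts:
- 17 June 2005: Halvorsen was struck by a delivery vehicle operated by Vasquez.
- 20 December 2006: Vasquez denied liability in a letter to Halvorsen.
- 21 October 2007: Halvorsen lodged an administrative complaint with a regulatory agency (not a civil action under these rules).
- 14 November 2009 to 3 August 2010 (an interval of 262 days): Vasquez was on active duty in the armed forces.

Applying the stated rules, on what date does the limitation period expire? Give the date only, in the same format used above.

6 March 2011

The claim accrued on 17 June 2005, when the wrongful act occurred.
Adding the 5 years base period to 17 June 2005 gives a deadline of 17 June 2010, before any tolling.
Because the defendant's active military service ran from 14 November 2009 to 3 August 2010, the deadline is extended by 262 days to 6 March 2011.
Nothing else in the chronology tolls or restarts the period.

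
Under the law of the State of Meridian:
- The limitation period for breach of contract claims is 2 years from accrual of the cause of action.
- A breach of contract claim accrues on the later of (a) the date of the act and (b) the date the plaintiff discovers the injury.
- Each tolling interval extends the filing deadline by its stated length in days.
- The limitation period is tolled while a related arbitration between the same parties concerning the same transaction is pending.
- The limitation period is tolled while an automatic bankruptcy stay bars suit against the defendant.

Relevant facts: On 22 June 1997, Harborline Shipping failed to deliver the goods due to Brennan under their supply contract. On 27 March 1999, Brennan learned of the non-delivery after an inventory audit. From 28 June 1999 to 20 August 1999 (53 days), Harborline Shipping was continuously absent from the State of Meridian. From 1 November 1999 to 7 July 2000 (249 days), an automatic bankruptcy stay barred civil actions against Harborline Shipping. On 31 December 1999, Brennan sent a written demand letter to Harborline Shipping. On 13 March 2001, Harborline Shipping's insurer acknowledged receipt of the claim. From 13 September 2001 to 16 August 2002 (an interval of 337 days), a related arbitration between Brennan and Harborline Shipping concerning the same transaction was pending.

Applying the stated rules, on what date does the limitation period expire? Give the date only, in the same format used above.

Because discovery on 27 March 1999 post-dates the 22 June 1997 act, accrual under the later-of rule falls on 27 March 1999.
The untolled deadline — 2 years after 27 March 1999 — is 27 March 2001.
The automatic bankruptcy stay from 1 November 1999 to 7 July 2000 tolled the period for 249 days, extending the deadline to 1 December 2001.
The period was tolled for 337 days by the pending related arbitration (13 September 2001 to 16 August 2002), pushing the deadline to 3 November 2002.
The defendant's absence from the jurisdiction from 28 June 1999 to 20 August 1999 does not toll the period, because no stated rule makes the defendant's absence a tolling event.
Nothing else in the chronology tolls or restarts the period.

3 November 2002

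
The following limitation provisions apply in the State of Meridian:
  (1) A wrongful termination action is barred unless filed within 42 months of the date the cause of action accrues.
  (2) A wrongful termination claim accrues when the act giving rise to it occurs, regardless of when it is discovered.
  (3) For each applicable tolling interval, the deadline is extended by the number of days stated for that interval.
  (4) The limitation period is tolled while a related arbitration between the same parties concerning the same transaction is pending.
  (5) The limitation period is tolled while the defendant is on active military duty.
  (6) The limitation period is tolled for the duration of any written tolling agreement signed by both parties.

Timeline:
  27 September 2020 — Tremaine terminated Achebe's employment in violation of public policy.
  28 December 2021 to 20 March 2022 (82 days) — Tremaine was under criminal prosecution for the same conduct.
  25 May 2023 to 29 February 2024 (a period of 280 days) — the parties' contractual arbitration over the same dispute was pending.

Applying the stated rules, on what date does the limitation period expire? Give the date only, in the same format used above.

The claim accrued on 27 September 2020, when the wrongful act occurred.
42 months from 27 September 2020 is 27 March 2024.
Because the pending related arbitration ran from 25 May 2023 to 29 February 2024, the deadline is extended by 280 days to 1 January 2025.
No stated provision tolls the period for a criminal prosecution, so the interval from 28 December 2021 to 20 March 2022 has no effect on the deadline.

1 January 2025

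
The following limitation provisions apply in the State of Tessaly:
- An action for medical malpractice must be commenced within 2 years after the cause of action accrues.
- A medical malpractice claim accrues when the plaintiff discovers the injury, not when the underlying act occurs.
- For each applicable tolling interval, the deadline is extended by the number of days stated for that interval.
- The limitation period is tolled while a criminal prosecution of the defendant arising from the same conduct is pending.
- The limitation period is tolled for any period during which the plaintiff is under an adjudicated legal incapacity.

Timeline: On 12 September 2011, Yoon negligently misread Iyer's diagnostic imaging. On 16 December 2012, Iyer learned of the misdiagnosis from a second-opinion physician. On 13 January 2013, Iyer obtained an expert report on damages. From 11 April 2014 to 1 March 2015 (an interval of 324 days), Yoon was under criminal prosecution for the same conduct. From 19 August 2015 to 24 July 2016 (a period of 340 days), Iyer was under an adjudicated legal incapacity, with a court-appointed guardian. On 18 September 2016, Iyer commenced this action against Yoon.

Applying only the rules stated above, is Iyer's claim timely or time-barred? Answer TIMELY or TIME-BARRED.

Accrual is tied to discovery, so the period began on 16 December 2012 rather than on 12 September 2011 when the act occurred.
Adding the 2 years base period to 16 December 2012 gives a deadline of 16 December 2014, before any tolling.
The pending criminal prosecution from 11 April 2014 to 1 March 2015 tolled the period for 324 days, extending the deadline to 5 November 2015.
The plaintiff's legal incapacity from 19 August 2015 to 24 July 2016 tolled the period for 340 days, extending the deadline to 10 October 2016.
None of the other events listed affects the running of the period under the stated rules.
The 18 September 2016 filing precedes the 10 October 2016 deadline; the claim is timely.

TIMELY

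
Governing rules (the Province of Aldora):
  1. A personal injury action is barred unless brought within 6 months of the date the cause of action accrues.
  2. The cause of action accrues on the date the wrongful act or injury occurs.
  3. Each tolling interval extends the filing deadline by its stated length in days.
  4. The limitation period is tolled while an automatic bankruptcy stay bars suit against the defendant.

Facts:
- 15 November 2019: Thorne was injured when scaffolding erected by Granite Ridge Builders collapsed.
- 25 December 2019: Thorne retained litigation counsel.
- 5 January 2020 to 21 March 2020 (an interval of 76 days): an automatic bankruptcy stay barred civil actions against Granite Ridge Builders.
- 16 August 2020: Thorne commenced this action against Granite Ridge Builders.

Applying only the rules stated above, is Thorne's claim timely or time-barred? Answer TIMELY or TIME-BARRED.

The claim accrued on 15 November 2019, when the wrongful act occurred.
The untolled deadline — 6 months after 15 November 2019 — is 15 May 2020.
Because the automatic bankruptcy stay ran from 5 January 2020 to 21 March 2020, the deadline is extended by 76 days to 30 July 2020.
Nothing else in the chronology tolls or restarts the period.
Thorne filed on 16 August 2020, after the 30 July 2020 deadline, so the action is time-barred.

TIME-BARRED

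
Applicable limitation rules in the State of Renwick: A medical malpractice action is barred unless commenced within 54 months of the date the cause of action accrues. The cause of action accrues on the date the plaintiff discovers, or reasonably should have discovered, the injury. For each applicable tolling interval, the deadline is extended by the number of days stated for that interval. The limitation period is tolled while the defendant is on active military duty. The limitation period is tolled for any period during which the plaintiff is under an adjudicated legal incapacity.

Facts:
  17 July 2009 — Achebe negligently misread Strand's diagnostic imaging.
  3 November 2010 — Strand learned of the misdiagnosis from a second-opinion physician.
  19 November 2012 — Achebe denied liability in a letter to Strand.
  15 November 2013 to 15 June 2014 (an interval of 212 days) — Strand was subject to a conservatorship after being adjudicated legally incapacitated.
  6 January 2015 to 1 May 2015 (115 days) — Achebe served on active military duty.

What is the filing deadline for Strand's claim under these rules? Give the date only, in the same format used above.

25 March 2016

The claim did not accrue until Strand discovered the injury on 3 November 2010; the 17 July 2009 act date does not start the clock under the stated rule.
Adding the 54 months base period to 3 November 2010 gives a deadline of 3 May 2015, before any tolling.
The plaintiff's legal incapacity from 15 November 2013 to 15 June 2014 tolled the period for 212 days, extending the deadline to 1 December 2015.
The defendant's active military service from 6 January 2015 to 1 May 2015 tolled the period for 115 days, extending the deadline to 25 March 2016.
The other events in the timeline have no effect on the limitation period under the stated rules.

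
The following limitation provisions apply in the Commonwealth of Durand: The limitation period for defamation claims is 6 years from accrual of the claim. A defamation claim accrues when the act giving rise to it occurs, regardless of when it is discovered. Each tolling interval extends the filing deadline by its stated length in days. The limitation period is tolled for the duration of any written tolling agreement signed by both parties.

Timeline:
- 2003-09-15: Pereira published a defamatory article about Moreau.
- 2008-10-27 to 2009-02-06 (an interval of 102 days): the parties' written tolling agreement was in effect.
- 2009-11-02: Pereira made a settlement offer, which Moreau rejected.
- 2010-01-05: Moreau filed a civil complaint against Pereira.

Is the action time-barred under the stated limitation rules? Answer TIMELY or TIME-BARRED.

TIME-BARRED

The claim accrued on 2003-09-15, the date of the act.
Adding the 6 years base period to 2003-09-15 gives a deadline of 2009-09-15, before any tolling.
The written tolling agreement from 2008-10-27 to 2009-02-06 tolled the period for 102 days, extending the deadline to 2009-12-26.
None of the other events listed affects the running of the period under the stated rules.
The 2010-01-05 filing falls after the 2009-12-26 deadline; the claim is time-barred.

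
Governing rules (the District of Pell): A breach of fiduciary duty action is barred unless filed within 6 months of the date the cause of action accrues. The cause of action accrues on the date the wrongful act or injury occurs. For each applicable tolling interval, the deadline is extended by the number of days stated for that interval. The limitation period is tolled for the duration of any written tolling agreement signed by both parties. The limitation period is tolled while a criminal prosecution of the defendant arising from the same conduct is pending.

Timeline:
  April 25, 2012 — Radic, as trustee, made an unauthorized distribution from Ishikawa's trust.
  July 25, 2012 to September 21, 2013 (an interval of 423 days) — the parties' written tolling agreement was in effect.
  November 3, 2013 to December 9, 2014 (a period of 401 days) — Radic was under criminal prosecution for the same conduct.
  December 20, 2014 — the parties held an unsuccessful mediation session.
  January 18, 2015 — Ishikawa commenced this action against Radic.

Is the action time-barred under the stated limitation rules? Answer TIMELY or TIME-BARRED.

TIMELY

The cause of action accrued on April 25, 2012, the date of the act.
6 months from April 25, 2012 is October 25, 2012.
Because the written tolling agreement ran from July 25, 2012 to September 21, 2013, the deadline is extended by 423 days to December 22, 2013.
Because the pending criminal prosecution ran from November 3, 2013 to December 9, 2014, the deadline is extended by 401 days to January 27, 2015.
The other events in the timeline have no effect on the limitation period under the stated rules.
The January 18, 2015 filing precedes the January 27, 2015 deadline; the claim is timely.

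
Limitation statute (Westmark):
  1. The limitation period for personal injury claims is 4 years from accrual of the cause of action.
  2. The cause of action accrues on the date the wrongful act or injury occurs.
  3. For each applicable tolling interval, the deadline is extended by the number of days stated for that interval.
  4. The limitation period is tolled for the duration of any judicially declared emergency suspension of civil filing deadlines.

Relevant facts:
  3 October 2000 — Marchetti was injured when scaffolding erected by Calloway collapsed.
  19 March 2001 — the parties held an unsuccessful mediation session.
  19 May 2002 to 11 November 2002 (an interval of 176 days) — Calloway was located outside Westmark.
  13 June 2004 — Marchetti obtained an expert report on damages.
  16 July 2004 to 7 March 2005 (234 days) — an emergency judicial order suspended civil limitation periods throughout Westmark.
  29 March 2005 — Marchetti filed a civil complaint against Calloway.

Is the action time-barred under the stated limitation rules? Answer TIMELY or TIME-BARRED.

TIMELY

The cause of action accrued on 3 October 2000, the date of the act.
The untolled deadline — 4 years after 3 October 2000 — is 3 October 2004.
The emergency suspension of filing deadlines from 16 July 2004 to 7 March 2005 tolled the period for 234 days, extending the deadline to 25 May 2005.
The defendant's absence from the jurisdiction from 19 May 2002 to 11 November 2002 does not toll the period, because no stated rule makes the defendant's absence a tolling event.
Nothing else in the chronology tolls or restarts the period.
The 29 March 2005 filing precedes the 25 May 2005 deadline; the claim is timely.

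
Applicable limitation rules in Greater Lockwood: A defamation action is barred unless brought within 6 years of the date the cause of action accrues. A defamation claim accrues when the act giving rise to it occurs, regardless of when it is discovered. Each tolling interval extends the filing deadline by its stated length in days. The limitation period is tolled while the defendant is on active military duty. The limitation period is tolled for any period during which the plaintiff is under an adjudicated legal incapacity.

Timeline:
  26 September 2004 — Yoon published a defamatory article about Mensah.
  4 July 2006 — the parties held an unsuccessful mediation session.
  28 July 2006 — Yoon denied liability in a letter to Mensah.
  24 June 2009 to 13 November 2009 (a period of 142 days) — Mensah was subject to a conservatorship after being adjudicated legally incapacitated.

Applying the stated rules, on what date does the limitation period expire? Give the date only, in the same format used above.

The limitation period began to run on 26 September 2004.
6 years from 26 September 2004 is 26 September 2010.
The plaintiff's legal incapacity from 24 June 2009 to 13 November 2009 tolled the period for 142 days, extending the deadline to 15 February 2011.
None of the other events listed affects the running of the period under the stated rules.

15 February 2011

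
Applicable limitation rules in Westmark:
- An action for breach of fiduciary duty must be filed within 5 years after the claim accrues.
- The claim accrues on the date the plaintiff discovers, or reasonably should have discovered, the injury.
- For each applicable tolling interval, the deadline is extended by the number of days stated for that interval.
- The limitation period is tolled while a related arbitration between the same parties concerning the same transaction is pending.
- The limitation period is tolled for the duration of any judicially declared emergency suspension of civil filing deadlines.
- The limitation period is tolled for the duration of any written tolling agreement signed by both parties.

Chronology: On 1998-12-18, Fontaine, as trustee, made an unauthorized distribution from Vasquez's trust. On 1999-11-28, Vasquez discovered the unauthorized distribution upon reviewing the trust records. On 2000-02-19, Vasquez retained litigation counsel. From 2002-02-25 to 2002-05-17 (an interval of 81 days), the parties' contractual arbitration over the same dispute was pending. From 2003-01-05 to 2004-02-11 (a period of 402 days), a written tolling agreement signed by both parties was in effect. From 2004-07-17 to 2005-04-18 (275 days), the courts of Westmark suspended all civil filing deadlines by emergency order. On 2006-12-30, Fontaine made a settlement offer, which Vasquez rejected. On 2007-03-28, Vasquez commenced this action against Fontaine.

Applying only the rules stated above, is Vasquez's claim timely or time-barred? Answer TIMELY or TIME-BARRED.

Accrual is tied to discovery, so the period began on 1999-11-28 rather than on 1998-12-18 when the act occurred.
Adding the 5 years base period to 1999-11-28 gives a deadline of 2004-11-28, before any tolling.
The period was tolled for 81 days by the pending related arbitration (2002-02-25 to 2002-05-17), pushing the deadline to 2005-02-17.
Because the written tolling agreement ran from 2003-01-05 to 2004-02-11, the deadline is extended by 402 days to 2006-03-26.
The period was tolled for 275 days by the emergency suspension of filing deadlines (2004-07-17 to 2005-04-18), pushing the deadline to 2006-12-26.
Nothing else in the chronology tolls or restarts the period.
Vasquez filed on 2007-03-28, after the 2006-12-26 deadline, so the action is time-barred.

TIME-BARRED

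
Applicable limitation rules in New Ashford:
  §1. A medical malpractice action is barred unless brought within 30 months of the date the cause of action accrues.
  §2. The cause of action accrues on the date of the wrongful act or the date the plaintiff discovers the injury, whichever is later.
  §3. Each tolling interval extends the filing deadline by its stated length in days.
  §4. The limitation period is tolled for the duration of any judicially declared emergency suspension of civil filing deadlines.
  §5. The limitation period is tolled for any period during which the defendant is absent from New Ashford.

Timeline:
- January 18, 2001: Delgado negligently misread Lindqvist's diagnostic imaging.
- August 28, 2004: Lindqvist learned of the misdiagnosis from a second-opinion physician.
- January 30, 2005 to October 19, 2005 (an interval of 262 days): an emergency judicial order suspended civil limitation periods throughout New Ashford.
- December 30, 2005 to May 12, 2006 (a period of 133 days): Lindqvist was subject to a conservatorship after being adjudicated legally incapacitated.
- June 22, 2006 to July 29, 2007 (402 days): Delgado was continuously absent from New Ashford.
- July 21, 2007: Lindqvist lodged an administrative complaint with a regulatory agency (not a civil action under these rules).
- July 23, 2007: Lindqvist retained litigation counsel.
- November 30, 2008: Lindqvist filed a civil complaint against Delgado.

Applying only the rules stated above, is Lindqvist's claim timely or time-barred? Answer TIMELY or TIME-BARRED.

TIMELY

Taking the later of the act (January 18, 2001) and discovery (August 28, 2004), the claim accrued on August 28, 2004.
The untolled deadline — 30 months after August 28, 2004 — is February 28, 2007.
Because the emergency suspension of filing deadlines ran from January 30, 2005 to October 19, 2005, the deadline is extended by 262 days to November 17, 2007.
The period was tolled for 402 days by the defendant's absence from the jurisdiction (June 22, 2006 to July 29, 2007), pushing the deadline to December 23, 2008.
No stated provision tolls the period for the plaintiff's incapacity, so the interval from December 30, 2005 to May 12, 2006 has no effect on the deadline.
None of the other events listed affects the running of the period under the stated rules.
The November 30, 2008 filing precedes the December 23, 2008 deadline; the claim is timely.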